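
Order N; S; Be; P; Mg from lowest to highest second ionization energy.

Mg < Be < P < S < N

IE_2 is the cost of taking one more electron from the +1 cation: N⁺ still has 4 valence electrons; S⁺ still has 5 valence electrons; Be⁺ still has 1 valence electron; P⁺ still has 4 valence electrons; Mg⁺ still has 1 valence electron.
All are still removing valence electrons, so compare the +1 ions as you would atoms: IE_2 generally rises across a period (higher Z_eff) and falls down a group (larger shell), subject to the usual subshell exceptions.
Valence configurations: N⁺ [He]2s²2p², S⁺ [Ne]3s²3p³, Be⁺ [He]2s¹, P⁺ [Ne]3s²3p², Mg⁺ [Ne]3s¹.
The numbers (kJ/mol): N 2856, S 2252, Be 1757, P 1907, Mg 1451.
So the second ionization energies run Mg < Be < P < S < N.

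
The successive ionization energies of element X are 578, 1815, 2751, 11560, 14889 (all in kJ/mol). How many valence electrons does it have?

3

Look for the largest jump between consecutive ionization energies: IE4/IE3 ≈ 4.2, far larger than any earlier ratio.
That jump marks the point where a core electron is being removed. So the atom has 3 valence electrons.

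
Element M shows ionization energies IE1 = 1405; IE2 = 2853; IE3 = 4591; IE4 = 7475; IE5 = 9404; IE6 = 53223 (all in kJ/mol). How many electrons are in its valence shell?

5

Look for the largest jump between consecutive ionization energies: IE6/IE5 ≈ 5.7, far larger than any earlier ratio.
That jump marks the point where a core electron is being removed. So the atom has 5 valence electrons.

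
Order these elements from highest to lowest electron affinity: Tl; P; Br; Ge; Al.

Al is in period 3, group 13; P is in period 3, group 15; Ge is in period 4, group 14; Br is in period 4, group 17; Tl is in period 6, group 13.
EA tends to increase across a period and decrease down a group, though the pattern is less regular than for IE or radius.
These span different periods and groups, so the two trends combine.
Al > Tl: they share group 13; the group trend gives Al the larger value.
P > Al: both are in period 3; the period trend gives P the larger value.
Ge > P: this pair runs against the simple trend — see the exception note.
Br > Ge: Br lies to the right of Ge in period 4, so the across-period effect alone puts Br higher.
Note the exception: Ge has a higher electron affinity than P, contrary to the simple trend — adding an electron to P's half-filled np³ subshell costs electron-pairing energy.
Approximate values (kJ/mol): Al 42, P 72, Ge 119, Br 325, Tl 19.
So from highest to lowest: Br > Ge > P > Al > Tl.

Br > Ge > P > Al > Tl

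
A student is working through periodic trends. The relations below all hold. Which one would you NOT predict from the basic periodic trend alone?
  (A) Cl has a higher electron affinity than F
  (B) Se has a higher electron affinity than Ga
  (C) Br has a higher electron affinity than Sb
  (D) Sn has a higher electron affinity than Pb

(A)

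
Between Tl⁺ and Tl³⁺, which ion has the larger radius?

Tl⁺

Both ions have Z = 81 protons, but Tl³⁺ has lost more electrons, so its remaining electrons feel a larger effective nuclear charge per electron and are pulled in more tightly.
Higher positive charge → smaller ion, so Tl⁺ > Tl³⁺.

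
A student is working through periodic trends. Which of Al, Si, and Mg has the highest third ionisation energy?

Consider each +2 ion: Al²⁺ still has 1 valence electron; Si²⁺ still has 2 valence electrons; Mg²⁺ is the bare [Ne] core.
Breaking into a closed-shell core is much more expensive than removing a leftover valence electron — Mg has the largest IE_3 here.
Valence configurations: Al²⁺ [Ne]3s¹, Si²⁺ [Ne]3s².
The numbers (kJ/mol): Al 2745, Si 3232, Mg 7733.
Overall IE_3 order: Al < Si < Mg.

Mg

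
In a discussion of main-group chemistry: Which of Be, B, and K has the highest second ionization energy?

K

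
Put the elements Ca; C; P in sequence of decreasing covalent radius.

C is in period 2, group 14; P is in period 3, group 15; Ca is in period 4, group 2.
Across a period the added protons contract the valence shell; down a group each new principal shell makes the atom larger.
These span different periods and groups, so the two trends combine.
P > C: period and group pull opposite ways; the down-group shift dominates (111 vs 75 pm).
Ca > P: relative to P, both the across-period and down-group shifts push Ca's atomic radius up.
For reference (pm): C 75, P 111, Ca 171.
So from largest to smallest: Ca > P > C.

Ca > P > C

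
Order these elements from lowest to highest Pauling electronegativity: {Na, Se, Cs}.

Atoms toward the upper right of the periodic table pull bonding electrons most strongly.
Neither a single period nor a single group — weigh both effects.
Na > Cs: Na sits above Cs in group 1, so the down-group effect alone puts Na higher.
Se > Na: the two effects oppose for this pair; the across-period effect wins (2.55 vs 0.93).
Approximate values (Pauling): Na 0.93, Se 2.55, Cs 0.79.
So from lowest to highest: Cs < Na < Se.

Cs < Na < Se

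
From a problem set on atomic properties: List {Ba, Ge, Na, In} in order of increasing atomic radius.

Ge < In < Na < Ba

Na is in period 3, group 1; Ge is in period 4, group 14; In is in period 5, group 13; Ba is in period 6, group 2.
Radius decreases left→right (rising Z_eff, same n) and increases top→bottom (higher n).
Neither a single period nor a single group — weigh both effects.
In > Ge: relative to Ge, both the across-period and down-group shifts push In's atomic radius up.
Na > In: period and group pull opposite ways; the across-period shift dominates (155 vs 142 pm).
Ba > Na: period and group pull opposite ways; the down-group shift dominates (196 vs 155 pm).
Approximate values (pm): Na 155, Ge 121, In 142, Ba 196.
So from smallest to largest: Ge < In < Na < Ba.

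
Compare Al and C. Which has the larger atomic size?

Al

C is in period 2, group 14; Al is in period 3, group 13.
Radius decreases left→right (rising Z_eff, same n) and increases top→bottom (higher n).
Here both period and group differ, so the two effects have to be weighed against each other.
Al > C: relative to C, both the across-period and down-group shifts push Al's atomic radius up.
Approximate values (pm): C 75, Al 126.
So Al has the larger atomic size (Al > C).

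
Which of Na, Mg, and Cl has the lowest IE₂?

Mg

The second ionization energy removes an electron from the +1 ion. For each element: Na⁺ is the bare [Ne] core; Mg⁺ still has 1 valence electron; Cl⁺ still has 6 valence electrons.
Pulling an electron out of a noble-gas core costs far more than removing a remaining valence electron, so Na sits at the high end of IE_2.
Valence configurations: Mg⁺ [Ne]3s¹, Cl⁺ [Ne]3s²3p⁴.
Approximate IE_2 values (kJ/mol): Na 4562, Mg 1451, Cl 2298.
Hence IE_2: Mg < Cl < Na.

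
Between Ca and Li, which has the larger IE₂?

The second ionization energy removes an electron from the +1 ion. For each element: Ca⁺ still has 1 valence electron; Li⁺ is the bare [He] core.
Breaking into a closed-shell core is much more expensive than removing a leftover valence electron — Li has the largest IE_2 here.
The numbers (kJ/mol): Ca 1145, Li 7298.
Overall IE_2 order: Ca < Li.

Li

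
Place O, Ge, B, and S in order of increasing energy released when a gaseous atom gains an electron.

Adding an electron releases more energy for atoms nearer the top right (short of the noble gases).
Here both period and group differ, so the two effects have to be weighed against each other.
Ge > B: the two effects oppose for this pair; the across-period effect wins (119 vs 27 kJ/mol).
O > Ge: relative to Ge, both the across-period and down-group shifts push O's electron affinity up.
S > O: this pair runs against the simple trend — see the exception note.
Note the exception: S has a higher electron affinity than O, contrary to the simple trend — the compact 2p subshell of O repels the added electron more than S's larger 3p does.
For reference (kJ/mol): B 27, O 141, S 200, Ge 119.
So from lowest to highest: B < Ge < O < S.

B, Ge, O, S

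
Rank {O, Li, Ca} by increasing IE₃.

Ca < O < Li

After 2 electrons have been removed, what remains? O²⁺ still has 4 valence electrons; Li²⁺ is already 1 electron into the core; Ca²⁺ is the bare [Ar] core.
Usually core removal costs more than valence removal, but here the competition is close: a tightly held n=2 valence electron can cost more to remove than an n=3 core electron, so the actual values have to decide it.
Tabulated IE_3 (kJ/mol): O 5300, Li 11815, Ca 4912.
So the third ionization energies run Ca < O < Li.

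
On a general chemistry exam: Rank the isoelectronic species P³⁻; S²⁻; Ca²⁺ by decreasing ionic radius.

P³⁻ > S²⁻ > Ca²⁺

All of these have 18 electrons, so size is governed by nuclear charge alone: the more protons, the stronger the pull on the same electron cloud, and the smaller the ion.
Nuclear charges: Ca²⁺ (Z=20), S²⁻ (Z=16), P³⁻ (Z=15).
Largest to smallest: P³⁻ > S²⁻ > Ca²⁺.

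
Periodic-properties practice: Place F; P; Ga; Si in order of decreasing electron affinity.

F is in period 2, group 17; Si is in period 3, group 14; P is in period 3, group 15; Ga is in period 4, group 13.
Electron affinity generally becomes more exothermic across a period toward the halogens and less exothermic down a group.
These span different periods and groups, so the two trends combine.
P > Ga: relative to Ga, both the across-period and down-group shifts push P's electron affinity up.
Si > P: this pair runs against the simple trend — see the exception note.
F > Si: relative to Si, both the across-period and down-group shifts push F's electron affinity up.
Note the exception: Si has a higher electron affinity than P, contrary to the simple trend — adding an electron to P's half-filled 3p³ is unfavourable, so Si (3p²) has the more exothermic EA.
Approximate values (kJ/mol): F 328, Si 134, P 72, Ga 29.
So from highest to lowest: F > Si > P > Ga.

F > Si > P > Ga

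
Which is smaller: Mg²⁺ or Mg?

Mg²⁺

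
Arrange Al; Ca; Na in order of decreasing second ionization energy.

Na > Al > Ca

IE_2 is the cost of taking one more electron from the +1 cation: Al⁺ still has 2 valence electrons; Ca⁺ still has 1 valence electron; Na⁺ is the bare [Ne] core.
Breaking into a closed-shell core is much more expensive than removing a leftover valence electron — Na has the largest IE_2 here.
Valence configurations: Al⁺ [Ne]3s², Ca⁺ [Ar]4s¹.
The numbers (kJ/mol): Al 1817, Ca 1145, Na 4562.
Putting it together, IE_2: Ca < Al < Na.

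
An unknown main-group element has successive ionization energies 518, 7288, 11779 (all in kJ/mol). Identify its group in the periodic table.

Look for the largest jump between consecutive ionization energies: IE2/IE1 ≈ 14.1, far larger than any earlier ratio.
That jump marks the point where a core electron is being removed. So the atom has 1 valence electron.
A main-group element with 1 valence electron is in group 1.

Group 1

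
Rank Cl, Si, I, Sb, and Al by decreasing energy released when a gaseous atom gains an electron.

Cl > I > Si > Sb > Al

Al is in period 3, group 13; Si is in period 3, group 14; Cl is in period 3, group 17; Sb is in period 5, group 15; I is in period 5, group 17.
Atoms with high Z_eff and room in the valence shell (especially the halogens) have the most exothermic electron affinities.
Here both period and group differ, so the two effects have to be weighed against each other.
Sb > Al: the two effects oppose for this pair; the across-period effect wins (103 vs 42 kJ/mol).
Si > Sb: the two effects oppose for this pair; the down-group effect wins (134 vs 103 kJ/mol).
I > Si: period and group pull opposite ways; the across-period shift dominates (295 vs 134 kJ/mol).
Cl > I: Cl sits above I in group 17, so the down-group effect alone puts Cl higher.
Approximate values (kJ/mol): Al 42, Si 134, Cl 349, Sb 103, I 295.
So from highest to lowest: Cl > I > Si > Sb > Al.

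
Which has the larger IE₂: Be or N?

N

Consider each +1 ion: Be⁺ still has 1 valence electron; N⁺ still has 4 valence electrons.
All are still removing valence electrons, so compare the +1 ions as you would atoms: IE_2 generally rises across a period (higher Z_eff) and falls down a group (larger shell), subject to the usual subshell exceptions.
Valence configurations: Be⁺ [He]2s¹, N⁺ [He]2s²2p².
Tabulated IE_2 (kJ/mol): Be 1757, N 2856.
Putting it together, IE_2: Be < N.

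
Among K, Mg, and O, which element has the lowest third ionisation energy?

IE_3 is the cost of taking one more electron from the +2 cation: K²⁺ is already 1 electron into the core; Mg²⁺ is the bare [Ne] core; O²⁺ still has 4 valence electrons.
Usually core removal costs more than valence removal, but here the competition is close: a tightly held n=2 valence electron can cost more to remove than an n=3 core electron, so the actual values have to decide it.
Approximate IE_3 values (kJ/mol): K 4420, Mg 7733, O 5300.
Overall IE_3 order: K < O < Mg.

K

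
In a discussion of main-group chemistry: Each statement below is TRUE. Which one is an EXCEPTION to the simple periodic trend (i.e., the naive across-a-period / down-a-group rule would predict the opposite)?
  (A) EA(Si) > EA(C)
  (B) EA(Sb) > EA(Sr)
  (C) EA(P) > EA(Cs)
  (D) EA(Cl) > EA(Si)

(A)

The general trend: electron affinity increases across a period and decreases down a group.
(A) Si (period 3, group 14) vs C (period 2, group 14): the stated order contradicts the simple trend.
(B) Sb (period 5, group 15) vs Sr (period 5, group 2): the stated order agrees with the simple trend.
(C) P (period 3, group 15) vs Cs (period 6, group 1): the stated order agrees with the simple trend.
(D) Cl (period 3, group 17) vs Si (period 3, group 14): the stated order agrees with the simple trend.
The exception is (A): Si's larger, more diffuse 3p orbitals accept an added electron slightly more readily than C's compact 2p.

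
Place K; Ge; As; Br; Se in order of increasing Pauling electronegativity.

K is in period 4, group 1; Ge is in period 4, group 14; As is in period 4, group 15; Se is in period 4, group 16; Br is in period 4, group 17.
EN rises left→right (higher Z_eff, smaller atoms) and falls top→bottom (larger, more shielded atoms).
All lie in period 4, so electronegativity increases left to right.
So from lowest to highest: K < Ge < As < Se < Br.

K < Ge < As < Se < Br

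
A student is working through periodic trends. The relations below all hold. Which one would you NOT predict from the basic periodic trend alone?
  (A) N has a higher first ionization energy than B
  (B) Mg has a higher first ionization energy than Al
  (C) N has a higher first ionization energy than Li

(B)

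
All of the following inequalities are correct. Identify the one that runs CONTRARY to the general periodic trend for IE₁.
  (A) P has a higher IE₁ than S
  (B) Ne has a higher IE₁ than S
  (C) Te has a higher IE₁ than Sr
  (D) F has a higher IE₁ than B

(A)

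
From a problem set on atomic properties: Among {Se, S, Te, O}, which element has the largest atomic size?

Te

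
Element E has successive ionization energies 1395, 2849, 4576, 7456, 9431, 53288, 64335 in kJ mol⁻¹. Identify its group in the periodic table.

Look for the largest jump between consecutive ionization energies: IE6/IE5 ≈ 5.7, far larger than any earlier ratio.
That jump marks the point where a core electron is being removed. So the atom has 5 valence electrons.
A main-group element with 5 valence electrons is in group 15.

Group 15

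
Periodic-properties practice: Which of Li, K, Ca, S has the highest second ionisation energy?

After 1 electron has been removed, what remains? Li⁺ is the bare [He] core; K⁺ is the bare [Ar] core; Ca⁺ still has 1 valence electron; S⁺ still has 5 valence electrons.
Pulling an electron out of a noble-gas core costs far more than removing a remaining valence electron, so K and Li sit at the high end of IE_2.
Valence configurations: Ca⁺ [Ar]4s¹, S⁺ [Ne]3s²3p³.
Approximate IE_2 values (kJ/mol): Li 7298, K 3052, Ca 1145, S 2252.
So the second ionization energies run Ca < S < K < Li.

Li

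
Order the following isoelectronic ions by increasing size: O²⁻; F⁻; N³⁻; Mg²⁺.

All of these have 10 electrons, so size is governed by nuclear charge alone: the more protons, the stronger the pull on the same electron cloud, and the smaller the ion.
Nuclear charges: Mg²⁺ (Z=12), F⁻ (Z=9), O²⁻ (Z=8), N³⁻ (Z=7).
Smallest to largest: Mg²⁺ < F⁻ < O²⁻ < N³⁻.

Mg²⁺, F⁻, O²⁻, N³⁻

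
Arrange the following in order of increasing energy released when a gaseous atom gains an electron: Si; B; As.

B is in period 2, group 13; Si is in period 3, group 14; As is in period 4, group 15.
Electron affinity generally becomes more exothermic across a period toward the halogens and less exothermic down a group.
These sit on a diagonal, where the across-period and down-group effects partly cancel.
As > B: the two effects oppose for this pair; the across-period effect wins (78 vs 27 kJ/mol).
Si > As: the two effects oppose for this pair; the down-group effect wins (134 vs 78 kJ/mol).
For reference (kJ/mol): B 27, Si 134, As 78.
So from lowest to highest: B < As < Si.

B, As, Si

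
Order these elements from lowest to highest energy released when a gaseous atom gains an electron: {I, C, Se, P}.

P < C < Se < I

Atoms with high Z_eff and room in the valence shell (especially the halogens) have the most exothermic electron affinities.
These sit on a diagonal, where the across-period and down-group effects partly cancel.
C > P: the two effects oppose for this pair; the down-group effect wins (122 vs 72 kJ/mol).
Se > C: period and group pull opposite ways; the across-period shift dominates (195 vs 122 kJ/mol).
I > Se: period and group pull opposite ways; the across-period shift dominates (295 vs 195 kJ/mol).
For reference (kJ/mol): C 122, P 72, Se 195, I 295.
So from lowest to highest: P < C < Se < I.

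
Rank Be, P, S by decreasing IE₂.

S > P > Be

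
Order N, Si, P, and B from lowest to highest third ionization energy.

P, Si, B, N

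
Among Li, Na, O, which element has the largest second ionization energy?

After 1 electron has been removed, what remains? Li⁺ is the bare [He] core; Na⁺ is the bare [Ne] core; O⁺ still has 5 valence electrons.
Pulling an electron out of a noble-gas core costs far more than removing a remaining valence electron, so Na and Li sit at the high end of IE_2.
The numbers (kJ/mol): Li 7298, Na 4562, O 3388.
Overall IE_2 order: O < Na < Li.

Li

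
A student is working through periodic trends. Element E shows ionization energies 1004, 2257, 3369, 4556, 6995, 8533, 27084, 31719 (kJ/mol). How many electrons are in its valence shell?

6

Look for the largest jump between consecutive ionization energies: IE7/IE6 ≈ 3.2, far larger than any earlier ratio.
That jump marks the point where a core electron is being removed. So the atom has 6 valence electrons.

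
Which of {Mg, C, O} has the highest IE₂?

The second ionization energy removes an electron from the +1 ion. For each element: Mg⁺ still has 1 valence electron; C⁺ still has 3 valence electrons; O⁺ still has 5 valence electrons.
All are still removing valence electrons, so compare the +1 ions as you would atoms: IE_2 generally rises across a period (higher Z_eff) and falls down a group (larger shell), subject to the usual subshell exceptions.
Valence configurations: Mg⁺ [Ne]3s¹, C⁺ [He]2s²2p¹, O⁺ [He]2s²2p³.
Tabulated IE_2 (kJ/mol): Mg 1451, C 2353, O 3388.
So the second ionization energies run Mg < C < O.

O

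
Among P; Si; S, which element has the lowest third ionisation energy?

After 2 electrons have been removed, what remains? P²⁺ still has 3 valence electrons; Si²⁺ still has 2 valence electrons; S²⁺ still has 4 valence electrons.
All are still removing valence electrons, so compare the +2 ions as you would atoms: IE_3 generally rises across a period (higher Z_eff) and falls down a group (larger shell), subject to the usual subshell exceptions.
Valence configurations: P²⁺ [Ne]3s²3p¹, Si²⁺ [Ne]3s², S²⁺ [Ne]3s²3p².
P²⁺ loses a lone 3p electron whereas Si²⁺ must break into a filled 3s² pair, so IE_3(Si) > IE_3(P) even though P has the higher nuclear charge.
Tabulated IE_3 (kJ/mol): P 2914, Si 3232, S 3357.
Overall IE_3 order: P < Si < S.

P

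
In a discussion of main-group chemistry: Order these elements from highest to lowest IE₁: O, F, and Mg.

O is in period 2, group 16; F is in period 2, group 17; Mg is in period 3, group 2.
Removing the outermost electron gets harder across a period and easier down a group.
Here both period and group differ, so the two effects have to be weighed against each other.
O > Mg: both effects reinforce here, so O is clearly the higher of the two.
F > O: both are in period 2; the period trend gives F the larger value.
Tabulated first ionization energy (kJ/mol): O 1314, F 1681, Mg 738.
So from highest to lowest: F > O > Mg.

F > O > Mg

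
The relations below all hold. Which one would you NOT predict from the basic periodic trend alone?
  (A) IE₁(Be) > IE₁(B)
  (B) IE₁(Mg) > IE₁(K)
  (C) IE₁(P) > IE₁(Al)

The general trend: first ionisation energy increases across a period and decreases down a group.
(A) Be (period 2, group 2) vs B (period 2, group 13): the stated order contradicts the simple trend.
(B) Mg (period 3, group 2) vs K (period 4, group 1): the stated order agrees with the simple trend.
(C) P (period 3, group 15) vs Al (period 3, group 13): the stated order agrees with the simple trend.
The exception is (A): removing B's lone 2p electron is easier than breaking Be's filled 2s².

(A)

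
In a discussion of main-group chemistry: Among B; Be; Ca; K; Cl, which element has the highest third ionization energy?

Consider each +2 ion: B²⁺ still has 1 valence electron; Be²⁺ is the bare [He] core; Ca²⁺ is the bare [Ar] core; K²⁺ is already 1 electron into the core; Cl²⁺ still has 5 valence electrons.
Core electrons are held far more tightly than valence electrons, so K, Ca and Be top the IE_3 order.
Valence configurations: B²⁺ [He]2s¹, Cl²⁺ [Ne]3s²3p³.
Approximate IE_3 values (kJ/mol): B 3660, Be 14849, Ca 4912, K 4420, Cl 3822.
Overall IE_3 order: B < Cl < K < Ca < Be.

Be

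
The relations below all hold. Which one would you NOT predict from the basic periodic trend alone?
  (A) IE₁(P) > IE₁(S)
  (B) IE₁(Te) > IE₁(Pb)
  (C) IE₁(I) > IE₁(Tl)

(A)

The general trend: first ionisation energy increases across a period and decreases down a group.
(A) P (period 3, group 15) vs S (period 3, group 16): the stated order contradicts the simple trend.
(B) Te (period 5, group 16) vs Pb (period 6, group 14): the stated order agrees with the simple trend.
(C) I (period 5, group 17) vs Tl (period 6, group 13): the stated order agrees with the simple trend.
The exception is (A): S (3p⁴) ionizes more easily than half-filled P (3p³) because the paired 3p electron in S is pushed out by e⁻–e⁻ repulsion.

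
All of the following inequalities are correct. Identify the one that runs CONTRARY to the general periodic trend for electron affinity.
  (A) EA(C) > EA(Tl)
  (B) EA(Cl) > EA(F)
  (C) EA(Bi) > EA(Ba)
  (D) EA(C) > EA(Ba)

(B)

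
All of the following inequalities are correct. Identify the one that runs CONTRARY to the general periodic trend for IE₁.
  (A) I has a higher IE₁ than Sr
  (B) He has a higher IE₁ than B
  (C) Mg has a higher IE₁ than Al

(C)

The general trend: IE₁ increases across a period and decreases down a group.
(A) I (period 5, group 17) vs Sr (period 5, group 2): the stated order agrees with the simple trend.
(B) He (period 1, group 18) vs B (period 2, group 13): the stated order agrees with the simple trend.
(C) Mg (period 3, group 2) vs Al (period 3, group 13): the stated order contradicts the simple trend.
The exception is (C): Al's single 3p electron is easier to remove than one from Mg's filled 3s².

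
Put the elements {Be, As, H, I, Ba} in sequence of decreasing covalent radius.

Ba, I, As, Be, H

Across a period the added protons contract the valence shell; down a group each new principal shell makes the atom larger.
Neither a single period nor a single group — weigh both effects.
Be > H: the two effects oppose for this pair; the down-group effect wins (102 vs 32 pm).
As > Be: period and group pull opposite ways; the down-group shift dominates (121 vs 102 pm).
I > As: the two effects oppose for this pair; the down-group effect wins (133 vs 121 pm).
Ba > I: relative to I, both the across-period and down-group shifts push Ba's atomic radius up.
Approximate values (pm): H 32, Be 102, As 121, I 133, Ba 196.
So from largest to smallest: Ba > I > As > Be > H.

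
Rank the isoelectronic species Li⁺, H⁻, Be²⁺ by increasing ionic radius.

Be²⁺ < Li⁺ < H⁻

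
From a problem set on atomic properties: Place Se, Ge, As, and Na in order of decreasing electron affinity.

Se > Ge > As > Na

Na is in period 3, group 1; Ge is in period 4, group 14; As is in period 4, group 15; Se is in period 4, group 16.
Adding an electron releases more energy for atoms nearer the top right (short of the noble gases).
Neither a single period nor a single group — weigh both effects.
As > Na: the two effects oppose for this pair; the across-period effect wins (78 vs 53 kJ/mol).
Ge > As: this pair runs against the simple trend — see the exception note.
Se > Ge: both are in period 4; the period trend gives Se the larger value.
Note the exception: Ge has a higher electron affinity than As, contrary to the simple trend — adding an electron to As's half-filled 4p³ is unfavourable, so Ge (4p²) has the more exothermic EA.
For reference (kJ/mol): Na 53, Ge 119, As 78, Se 195.
So from highest to lowest: Se > Ge > As > Na.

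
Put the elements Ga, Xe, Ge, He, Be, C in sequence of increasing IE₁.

Ga, Ge, Be, C, Xe, He

IE₁ increases left→right with effective nuclear charge and decreases top→bottom as the valence shell moves farther out.
Here both period and group differ, so the two effects have to be weighed against each other.
Ge > Ga: both are in period 4; the period trend gives Ge the larger value.
Be > Ge: the two effects oppose for this pair; the down-group effect wins (900 vs 762 kJ/mol).
C > Be: C lies to the right of Be in period 2, so the across-period effect alone puts C higher.
Xe > C: period and group pull opposite ways; the across-period shift dominates (1170 vs 1086 kJ/mol).
He > Xe: He sits above Xe in group 18, so the down-group effect alone puts He higher.
Approximate values (kJ/mol): He 2372, Be 900, C 1086, Ga 579, Ge 762, Xe 1170.
So from lowest to highest: Ga < Ge < Be < C < Xe < He.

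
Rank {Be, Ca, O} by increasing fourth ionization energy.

Ca < O < Be

The fourth ionization energy removes an electron from the +3 ion. For each element: Be³⁺ is already 1 electron into the core; Ca³⁺ is already 1 electron into the core; O³⁺ still has 3 valence electrons.
Usually core removal costs more than valence removal, but here the competition is close: a tightly held n=2 valence electron can cost more to remove than an n=3 core electron, so the actual values have to decide it.
Approximate IE_4 values (kJ/mol): Be 21007, Ca 6491, O 7469.
Putting it together, IE_4: Ca < O < Be.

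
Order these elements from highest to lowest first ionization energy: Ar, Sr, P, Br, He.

He is in period 1, group 18; P is in period 3, group 15; Ar is in period 3, group 18; Br is in period 4, group 17; Sr is in period 5, group 2.
Across a period the outer electron is held more tightly (higher IE₁); down a group it sits in a higher shell, more shielded, and comes off more easily.
Neither a single period nor a single group — weigh both effects.
P > Sr: relative to Sr, both the across-period and down-group shifts push P's first ionization energy up.
Br > P: period and group pull opposite ways; the across-period shift dominates (1140 vs 1012 kJ/mol).
Ar > Br: both effects reinforce here, so Ar is clearly the higher of the two.
He > Ar: they share group 18; the group trend gives He the larger value.
Tabulated first ionization energy (kJ/mol): He 2372, P 1012, Ar 1521, Br 1140, Sr 550.
So from highest to lowest: He > Ar > Br > P > Sr.

He > Ar > Br > P > Sr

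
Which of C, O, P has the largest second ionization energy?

After 1 electron has been removed, what remains? C⁺ still has 3 valence electrons; O⁺ still has 5 valence electrons; P⁺ still has 4 valence electrons.
All are still removing valence electrons, so compare the +1 ions as you would atoms: IE_2 generally rises across a period (higher Z_eff) and falls down a group (larger shell), subject to the usual subshell exceptions.
Valence configurations: C⁺ [He]2s²2p¹, O⁺ [He]2s²2p³, P⁺ [Ne]3s²3p².
Tabulated IE_2 (kJ/mol): C 2353, O 3388, P 1907.
So the second ionization energies run P < C < O.

O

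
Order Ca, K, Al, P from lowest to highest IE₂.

Consider each +1 ion: Ca⁺ still has 1 valence electron; K⁺ is the bare [Ar] core; Al⁺ still has 2 valence electrons; P⁺ still has 4 valence electrons.
Pulling an electron out of a noble-gas core costs far more than removing a remaining valence electron, so K sits at the high end of IE_2.
Valence configurations: Ca⁺ [Ar]4s¹, Al⁺ [Ne]3s², P⁺ [Ne]3s²3p².
The numbers (kJ/mol): Ca 1145, K 3052, Al 1817, P 1907.
Hence IE_2: Ca < Al < P < K.

Ca < Al < P < K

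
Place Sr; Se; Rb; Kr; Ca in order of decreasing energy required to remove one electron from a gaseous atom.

Kr, Se, Ca, Sr, Rb

Ca is in period 4, group 2; Se is in period 4, group 16; Kr is in period 4, group 18; Rb is in period 5, group 1; Sr is in period 5, group 2.
Removing the outermost electron gets harder across a period and easier down a group.
These span different periods and groups, so the two trends combine.
Sr > Rb: Sr lies to the right of Rb in period 5, so the across-period effect alone puts Sr higher.
Ca > Sr: Ca sits above Sr in group 2, so the down-group effect alone puts Ca higher.
Se > Ca: both are in period 4; the period trend gives Se the larger value.
Kr > Se: both are in period 4; the period trend gives Kr the larger value.
For reference (kJ/mol): Ca 590, Se 941, Kr 1351, Rb 403, Sr 550.
So from highest to lowest: Kr > Se > Ca > Sr > Rb.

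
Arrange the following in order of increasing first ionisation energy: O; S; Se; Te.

O is in period 2, group 16; S is in period 3, group 16; Se is in period 4, group 16; Te is in period 5, group 16.
Removing the outermost electron gets harder across a period and easier down a group.
All are in group 16, so first ionization energy increases up the group.
So from lowest to highest: Te < Se < S < O.

Te < Se < S < O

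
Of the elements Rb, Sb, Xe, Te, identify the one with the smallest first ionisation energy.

Rb

First ionization energy rises across a period (greater Z_eff holds electrons more tightly) and falls down a group (valence electrons are farther from the nucleus).
All lie in period 5, so first ionization energy increases left to right.
The smallest first ionisation energy among these belongs to Rb.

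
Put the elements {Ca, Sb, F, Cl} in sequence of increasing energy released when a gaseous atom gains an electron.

Ca < Sb < F < Cl

F is in period 2, group 17; Cl is in period 3, group 17; Ca is in period 4, group 2; Sb is in period 5, group 15.
Electron affinity generally becomes more exothermic across a period toward the halogens and less exothermic down a group.
These span different periods and groups, so the two trends combine.
Sb > Ca: the two effects oppose for this pair; the across-period effect wins (103 vs 2 kJ/mol).
F > Sb: both effects reinforce here, so F is clearly the higher of the two.
Cl > F: this pair runs against the simple trend — see the exception note.
Note the exception: Cl has a higher electron affinity than F, contrary to the simple trend — F's small 2p subshell makes the incoming electron feel strong e⁻–e⁻ repulsion, so Cl actually releases more energy on gaining an electron.
For reference (kJ/mol): F 328, Cl 349, Ca 2, Sb 103.
So from lowest to highest: Ca < Sb < F < Cl.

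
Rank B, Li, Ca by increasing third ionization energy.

The third ionization energy removes an electron from the +2 ion. For each element: B²⁺ still has 1 valence electron; Li²⁺ is already 1 electron into the core; Ca²⁺ is the bare [Ar] core.
Breaking into a closed-shell core is much more expensive than removing a leftover valence electron — Ca and Li have the largest IE_3 here.
Tabulated IE_3 (kJ/mol): B 3660, Li 11815, Ca 4912.
Hence IE_3: B < Ca < Li.

B, Ca, Li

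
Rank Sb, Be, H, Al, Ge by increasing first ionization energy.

IE₁ increases left→right with effective nuclear charge and decreases top→bottom as the valence shell moves farther out.
A diagonal step moves right (one effect) and down (the opposite effect) at once.
Ge > Al: period and group pull opposite ways; the across-period shift dominates (762 vs 578 kJ/mol).
Sb > Ge: period and group pull opposite ways; the across-period shift dominates (831 vs 762 kJ/mol).
Be > Sb: period and group pull opposite ways; the down-group shift dominates (900 vs 831 kJ/mol).
H > Be: period and group pull opposite ways; the down-group shift dominates (1312 vs 900 kJ/mol).
Tabulated first ionization energy (kJ/mol): H 1312, Be 900, Al 578, Ge 762, Sb 831.
So from lowest to highest: Al < Ge < Sb < Be < H.

Al, Ge, Sb, Be, H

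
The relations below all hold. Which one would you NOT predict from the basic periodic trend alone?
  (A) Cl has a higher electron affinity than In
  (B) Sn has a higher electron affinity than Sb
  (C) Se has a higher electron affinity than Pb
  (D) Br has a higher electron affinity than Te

The general trend: electron affinity increases across a period and decreases down a group.
(A) Cl (period 3, group 17) vs In (period 5, group 13): the stated order agrees with the simple trend.
(B) Sn (period 5, group 14) vs Sb (period 5, group 15): the stated order contradicts the simple trend.
(C) Se (period 4, group 16) vs Pb (period 6, group 14): the stated order agrees with the simple trend.
(D) Br (period 4, group 17) vs Te (period 5, group 16): the stated order agrees with the simple trend.
The exception is (B): adding an electron to Sb's half-filled 5p³ is unfavourable, so Sn has the more exothermic EA.

(B)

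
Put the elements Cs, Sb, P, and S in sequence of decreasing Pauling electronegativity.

S, P, Sb, Cs

Smaller atoms with higher effective nuclear charge are more electronegative.
Here both period and group differ, so the two effects have to be weighed against each other.
Sb > Cs: relative to Cs, both the across-period and down-group shifts push Sb's electronegativity up.
P > Sb: they share group 15; the group trend gives P the larger value.
S > P: S lies to the right of P in period 3, so the across-period effect alone puts S higher.
Approximate values (Pauling): P 2.19, S 2.58, Sb 2.05, Cs 0.79.
So from highest to lowest: S > P > Sb > Cs.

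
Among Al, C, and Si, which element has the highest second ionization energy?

Consider each +1 ion: Al⁺ still has 2 valence electrons; C⁺ still has 3 valence electrons; Si⁺ still has 3 valence electrons.
All are still removing valence electrons, so compare the +1 ions as you would atoms: IE_2 generally rises across a period (higher Z_eff) and falls down a group (larger shell), subject to the usual subshell exceptions.
Valence configurations: Al⁺ [Ne]3s², C⁺ [He]2s²2p¹, Si⁺ [Ne]3s²3p¹.
Si⁺ loses a lone 3p electron whereas Al⁺ must break into a filled 3s² pair, so IE_2(Al) > IE_2(Si) even though Si has the higher nuclear charge.
Tabulated IE_2 (kJ/mol): Al 1817, C 2353, Si 1577.
Overall IE_2 order: Si < Al < C.

C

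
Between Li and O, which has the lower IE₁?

IE₁ increases left→right with effective nuclear charge and decreases top→bottom as the valence shell moves farther out.
All lie in period 2, so first ionization energy increases left to right.
So Li has the lower IE₁ (Li < O).

Li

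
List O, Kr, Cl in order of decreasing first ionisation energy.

O is in period 2, group 16; Cl is in period 3, group 17; Kr is in period 4, group 18.
Across a period the outer electron is held more tightly (higher IE₁); down a group it sits in a higher shell, more shielded, and comes off more easily.
These sit on a diagonal, where the across-period and down-group effects partly cancel.
O > Cl: the two effects oppose for this pair; the down-group effect wins (1314 vs 1251 kJ/mol).
Kr > O: period and group pull opposite ways; the across-period shift dominates (1351 vs 1314 kJ/mol).
For reference (kJ/mol): O 1314, Cl 1251, Kr 1351.
So from highest to lowest: Kr > O > Cl.

Kr, O, Cl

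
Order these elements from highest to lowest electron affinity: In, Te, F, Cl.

F is in period 2, group 17; Cl is in period 3, group 17; In is in period 5, group 13; Te is in period 5, group 16.
EA tends to increase across a period and decrease down a group, though the pattern is less regular than for IE or radius.
Here both period and group differ, so the two effects have to be weighed against each other.
Te > In: both are in period 5; the period trend gives Te the larger value.
F > Te: relative to Te, both the across-period and down-group shifts push F's electron affinity up.
Cl > F: this pair runs against the simple trend — see the exception note.
Note the exception: Cl has a higher electron affinity than F, contrary to the simple trend — F's small 2p subshell makes the incoming electron feel strong e⁻–e⁻ repulsion, so Cl actually releases more energy on gaining an electron.
Approximate values (kJ/mol): F 328, Cl 349, In 29, Te 190.
So from highest to lowest: Cl > F > Te > In.

Cl, F, Te, In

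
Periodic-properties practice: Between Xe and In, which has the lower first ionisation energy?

In

First ionization energy rises across a period (greater Z_eff holds electrons more tightly) and falls down a group (valence electrons are farther from the nucleus).
All lie in period 5, so first ionization energy increases left to right.
So In has the lower first ionisation energy (In < Xe).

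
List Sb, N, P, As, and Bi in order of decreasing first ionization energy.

N > P > As > Sb > Bi

N is in period 2, group 15; P is in period 3, group 15; As is in period 4, group 15; Sb is in period 5, group 15; Bi is in period 6, group 15.
Removing the outermost electron gets harder across a period and easier down a group.
All are in group 15, so first ionization energy increases up the group.
So from highest to lowest: N > P > As > Sb > Bi.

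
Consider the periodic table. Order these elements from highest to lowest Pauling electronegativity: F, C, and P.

F > C > P

Electronegativity increases across a period and decreases down a group, tracking effective nuclear charge and atomic size.
Neither a single period nor a single group — weigh both effects.
C > P: period and group pull opposite ways; the down-group shift dominates (2.55 vs 2.19).
F > C: both are in period 2; the period trend gives F the larger value.
For reference (Pauling): C 2.55, F 3.98, P 2.19.
So from highest to lowest: F > C > P.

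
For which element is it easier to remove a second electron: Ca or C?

IE_2 is the cost of taking one more electron from the +1 cation: Ca⁺ still has 1 valence electron; C⁺ still has 3 valence electrons.
All are still removing valence electrons, so compare the +1 ions as you would atoms: IE_2 generally rises across a period (higher Z_eff) and falls down a group (larger shell), subject to the usual subshell exceptions.
Valence configurations: Ca⁺ [Ar]4s¹, C⁺ [He]2s²2p¹.
The numbers (kJ/mol): Ca 1145, C 2353.
Putting it together, IE_2: Ca < C.

Ca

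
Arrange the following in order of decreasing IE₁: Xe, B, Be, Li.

Xe > Be > B > Li

Across a period the outer electron is held more tightly (higher IE₁); down a group it sits in a higher shell, more shielded, and comes off more easily.
Here both period and group differ, so the two effects have to be weighed against each other.
B > Li: B lies to the right of Li in period 2, so the across-period effect alone puts B higher.
Be > B: this pair runs against the simple trend — see the exception note.
Xe > Be: period and group pull opposite ways; the across-period shift dominates (1170 vs 900 kJ/mol).
Note the exception: Be has a higher first ionization energy than B, contrary to the simple trend — removing B's lone 2p electron is easier than breaking Be's filled 2s².
Tabulated first ionization energy (kJ/mol): Li 520, Be 900, B 801, Xe 1170.
So from highest to lowest: Xe > Be > B > Li.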